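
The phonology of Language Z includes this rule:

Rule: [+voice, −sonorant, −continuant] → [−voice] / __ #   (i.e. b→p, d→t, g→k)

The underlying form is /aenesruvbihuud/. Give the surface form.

/d/ is a voiced stop in word-final position, so it devoices to [t].
The other instance of /b/ does not occur in the required environment and remains unchanged.
Surface form: [aenesruvbihuut].

aenesruvbihuut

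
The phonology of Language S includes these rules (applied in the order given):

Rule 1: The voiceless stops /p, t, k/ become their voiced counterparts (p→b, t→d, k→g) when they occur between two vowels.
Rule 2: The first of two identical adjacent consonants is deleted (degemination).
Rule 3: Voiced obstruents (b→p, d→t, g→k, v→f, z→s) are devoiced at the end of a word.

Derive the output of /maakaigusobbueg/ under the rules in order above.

Rule 1 (intervocalic voicing): /k/ is a voiceless stop between vowels /a/ and /a/, so it voices to [g]. /maakaigusobbueg/ → maagaigusobbueg.
Rule 2 (degemination): /bb/ is a geminate; the first /b/ deletes. /maagaigusobbueg/ → maagaigusobueg.
Rule 3 (final devoicing): /g/ is a voiced obstruent in word-final position, so it devoices to [k]. /maagaigusobueg/ → maagaigusobuek.

maagaigusobuek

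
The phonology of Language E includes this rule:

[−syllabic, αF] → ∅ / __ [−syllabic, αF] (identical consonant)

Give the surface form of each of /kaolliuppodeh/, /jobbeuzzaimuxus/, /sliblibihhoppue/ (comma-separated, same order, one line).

kaoliupodeh, jobeuzaimuxus, sliblibihopue

/kaolliuppodeh/: /ll/ is a geminate; the first /l/ deletes. /pp/ is a geminate; the first /p/ deletes. → [kaoliupodeh].
/jobbeuzzaimuxus/: /bb/ is a geminate; the first /b/ deletes. /zz/ is a geminate; the first /z/ deletes. → [jobeuzaimuxus].
/sliblibihhoppue/: /hh/ is a geminate; the first /h/ deletes. /pp/ is a geminate; the first /p/ deletes. → [sliblibihopue].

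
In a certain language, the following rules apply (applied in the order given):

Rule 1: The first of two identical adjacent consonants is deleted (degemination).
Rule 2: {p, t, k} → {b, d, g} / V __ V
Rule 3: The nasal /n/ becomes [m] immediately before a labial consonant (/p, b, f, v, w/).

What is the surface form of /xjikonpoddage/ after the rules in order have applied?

xjigompodage

Rule 1 (degemination): /dd/ is a geminate; the first /d/ deletes. /xjikonpoddage/ → xjikonpodage.
Rule 2 (intervocalic voicing): /k/ is a voiceless stop between vowels /i/ and /o/, so it voices to [g]. /xjikonpodage/ → xjigonpodage.
Rule 3 (nasal place assimilation): /n/ precedes the labial consonant /p/, so it assimilates in place to [m]. /xjigonpodage/ → xjigompodage.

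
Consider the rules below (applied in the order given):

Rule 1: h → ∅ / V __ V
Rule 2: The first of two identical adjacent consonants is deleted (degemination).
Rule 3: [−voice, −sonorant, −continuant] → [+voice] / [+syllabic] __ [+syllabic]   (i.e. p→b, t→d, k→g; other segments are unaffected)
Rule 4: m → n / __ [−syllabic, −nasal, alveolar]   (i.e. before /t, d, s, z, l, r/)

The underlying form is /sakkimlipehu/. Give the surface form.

Rule 1 (intervocalic h-deletion): /h/ occurs between vowels /e/ and /u/, so it deletes. /sakkimlipehu/ → sakkimlipeu.
Rule 2 (degemination): /kk/ is a geminate; the first /k/ deletes. /sakkimlipeu/ → sakimlipeu.
Rule 3 (intervocalic voicing): /k/ is a voiceless stop between vowels /a/ and /i/, so it voices to [g]. /p/ is a voiceless stop between vowels /i/ and /e/, so it voices to [b]. /sakimlipeu/ → sagimlibeu.
Rule 4 (nasal place assimilation): /m/ precedes the alveolar consonant /l/, so it assimilates in place to [n]. /sagimlibeu/ → saginlibeu.

saginlibeu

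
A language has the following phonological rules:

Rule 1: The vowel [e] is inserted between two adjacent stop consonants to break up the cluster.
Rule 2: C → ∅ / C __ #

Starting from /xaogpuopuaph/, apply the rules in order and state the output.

Rule 1 (stop-cluster e-epenthesis): /g/ and /p/ form a stop–stop cluster, so [e] is inserted between them. /xaogpuopuaph/ → xaogepuopuaph.
Rule 2 (final cluster simplification): /h/ is the second consonant of a word-final cluster /ph/, so it deletes. /xaogepuopuaph/ → xaogepuopuap.

xaogepuopuap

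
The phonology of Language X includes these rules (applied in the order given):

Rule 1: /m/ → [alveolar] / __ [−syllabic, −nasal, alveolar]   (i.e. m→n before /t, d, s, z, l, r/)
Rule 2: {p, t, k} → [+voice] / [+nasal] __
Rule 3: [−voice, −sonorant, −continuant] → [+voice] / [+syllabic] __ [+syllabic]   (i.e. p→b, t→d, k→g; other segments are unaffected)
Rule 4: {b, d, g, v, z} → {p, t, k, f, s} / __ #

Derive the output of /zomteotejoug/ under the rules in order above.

zondeodejouk

Rule 1 (nasal place assimilation): /m/ precedes the alveolar consonant /t/, so it assimilates in place to [n]. /zomteotejoug/ → zonteotejoug.
Rule 2 (post-nasal voicing): /t/ is a voiceless stop immediately after the nasal /n/, so it voices to [d]. /zonteotejoug/ → zondeotejoug.
Rule 3 (intervocalic voicing): /t/ is a voiceless stop between vowels /o/ and /e/, so it voices to [d]. /zondeotejoug/ → zondeodejoug.
Rule 4 (final devoicing): /g/ is a voiced obstruent in word-final position, so it devoices to [k]. /zondeodejoug/ → zondeodejouk.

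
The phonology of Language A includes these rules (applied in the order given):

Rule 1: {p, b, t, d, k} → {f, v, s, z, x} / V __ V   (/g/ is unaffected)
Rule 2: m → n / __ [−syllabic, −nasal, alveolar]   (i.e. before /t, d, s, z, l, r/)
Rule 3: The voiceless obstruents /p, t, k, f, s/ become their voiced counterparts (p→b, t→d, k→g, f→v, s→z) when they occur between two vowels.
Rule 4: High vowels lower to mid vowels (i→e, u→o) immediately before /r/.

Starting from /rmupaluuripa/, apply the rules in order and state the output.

Rule 1 (intervocalic spirantization): /p/ is a stop between vowels /u/ and /a/, so it spirantizes to the fricative [f]. /p/ is a stop between vowels /i/ and /a/, so it spirantizes to the fricative [f]. /rmupaluuripa/ → rmufaluurifa.
Rule 2 (nasal place assimilation): no segment meets the environment; /rmufaluurifa/ is unchanged.
Rule 3 (intervocalic voicing): /f/ is a voiceless obstruent between vowels /u/ and /a/, so it voices to [v]. /f/ is a voiceless obstruent between vowels /i/ and /a/, so it voices to [v]. /rmufaluurifa/ → rmuvaluuriva.
Rule 4 (pre-rhotic lowering): /u/ is a high vowel immediately before /r/, so it lowers to [o]. /rmuvaluuriva/ → rmuvaluoriva.

rmuvaluoriva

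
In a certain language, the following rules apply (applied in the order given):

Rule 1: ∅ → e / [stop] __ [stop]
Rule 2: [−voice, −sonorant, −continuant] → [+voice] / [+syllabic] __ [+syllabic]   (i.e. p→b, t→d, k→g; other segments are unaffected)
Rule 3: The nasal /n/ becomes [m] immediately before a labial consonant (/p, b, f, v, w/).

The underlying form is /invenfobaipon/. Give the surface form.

Rule 1 (stop-cluster e-epenthesis): no segment meets the environment; /invenfobaipon/ is unchanged.
Rule 2 (intervocalic voicing): /p/ is a voiceless stop between vowels /i/ and /o/, so it voices to [b]. /invenfobaipon/ → invenfobaibon.
Rule 3 (nasal place assimilation): /n/ precedes the labial consonant /v/, so it assimilates in place to [m]. /n/ precedes the labial consonant /f/, so it assimilates in place to [m]. /invenfobaibon/ → imvemfobaibon.

imvemfobaibon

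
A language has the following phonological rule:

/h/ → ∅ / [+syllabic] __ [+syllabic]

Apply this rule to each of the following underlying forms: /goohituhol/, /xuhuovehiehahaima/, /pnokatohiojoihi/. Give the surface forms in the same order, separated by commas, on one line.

gooituol, xuuoveieaaima, pnokatoiojoii

/goohituhol/: /h/ occurs between vowels /o/ and /i/, so it deletes. /h/ occurs between vowels /u/ and /o/, so it deletes. → [gooituol].
/xuhuovehiehahaima/: /h/ occurs between vowels /u/ and /u/, so it deletes. /h/ occurs between vowels /e/ and /i/, so it deletes. /h/ occurs between vowels /e/ and /a/, so it deletes. /h/ occurs between vowels /a/ and /a/, so it deletes. → [xuuoveieaaima].
/pnokatohiojoihi/: /h/ occurs between vowels /o/ and /i/, so it deletes. /h/ occurs between vowels /i/ and /i/, so it deletes. → [pnokatoiojoii].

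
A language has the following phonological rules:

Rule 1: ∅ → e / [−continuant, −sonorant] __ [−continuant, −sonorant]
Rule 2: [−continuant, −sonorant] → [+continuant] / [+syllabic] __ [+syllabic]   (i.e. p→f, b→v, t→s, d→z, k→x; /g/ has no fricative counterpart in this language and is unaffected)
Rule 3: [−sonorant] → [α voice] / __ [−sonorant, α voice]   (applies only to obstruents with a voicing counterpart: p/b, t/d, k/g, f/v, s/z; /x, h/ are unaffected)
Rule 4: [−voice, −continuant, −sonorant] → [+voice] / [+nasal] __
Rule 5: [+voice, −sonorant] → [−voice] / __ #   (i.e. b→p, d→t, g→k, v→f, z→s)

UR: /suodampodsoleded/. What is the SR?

Rule 1 (stop-cluster e-epenthesis): no segment meets the environment; /suodampodsoleded/ is unchanged.
Rule 2 (intervocalic spirantization): /d/ is a stop between vowels /o/ and /a/, so it spirantizes to the fricative [z]. /d/ is a stop between vowels /e/ and /e/, so it spirantizes to the fricative [z]. /suodampodsoleded/ → suozampodsolezed.
Rule 3 (regressive voicing assimilation): /d/ precedes the voiceless obstruent /s/, so it devoices to [t] by assimilation. /suozampodsolezed/ → suozampotsolezed.
Rule 4 (post-nasal voicing): /p/ is a voiceless stop immediately after the nasal /m/, so it voices to [b]. /suozampotsolezed/ → suozambotsolezed.
Rule 5 (final devoicing): /d/ is a voiced obstruent in word-final position, so it devoices to [t]. /suozambotsolezed/ → suozambotsolezet.

suozambotsolezet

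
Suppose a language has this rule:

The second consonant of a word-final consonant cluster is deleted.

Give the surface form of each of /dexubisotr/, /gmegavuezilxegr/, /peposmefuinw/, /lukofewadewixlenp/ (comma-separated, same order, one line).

dexubisot, gmegavuezilxeg, peposmefuin, lukofewadewixlen

/dexubisotr/: /r/ is the second consonant of a word-final cluster /tr/, so it deletes. → [dexubisot].
/gmegavuezilxegr/: /r/ is the second consonant of a word-final cluster /gr/, so it deletes. → [gmegavuezilxeg].
/peposmefuinw/: /w/ is the second consonant of a word-final cluster /nw/, so it deletes. → [peposmefuin].
/lukofewadewixlenp/: /p/ is the second consonant of a word-final cluster /np/, so it deletes. → [lukofewadewixlen].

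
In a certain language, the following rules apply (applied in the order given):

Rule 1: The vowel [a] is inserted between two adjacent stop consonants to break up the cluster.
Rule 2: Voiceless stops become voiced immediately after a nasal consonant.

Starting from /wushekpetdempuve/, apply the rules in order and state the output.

Rule 1 (stop-cluster a-epenthesis): /k/ and /p/ form a stop–stop cluster, so [a] is inserted between them. /t/ and /d/ form a stop–stop cluster, so [a] is inserted between them. /wushekpetdempuve/ → wushekapetadempuve.
Rule 2 (post-nasal voicing): /p/ is a voiceless stop immediately after the nasal /m/, so it voices to [b]. /wushekapetadempuve/ → wushekapetadembuve.

wushekapetadembuve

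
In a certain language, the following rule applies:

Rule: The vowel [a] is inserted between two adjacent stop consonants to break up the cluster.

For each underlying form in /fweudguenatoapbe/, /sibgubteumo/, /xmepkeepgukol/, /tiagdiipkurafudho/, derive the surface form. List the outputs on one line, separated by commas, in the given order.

/fweudguenatoapbe/: /d/ and /g/ form a stop–stop cluster, so [a] is inserted between them. /p/ and /b/ form a stop–stop cluster, so [a] is inserted between them. → [fweudaguenatoapabe].
/sibgubteumo/: /b/ and /g/ form a stop–stop cluster, so [a] is inserted between them. /b/ and /t/ form a stop–stop cluster, so [a] is inserted between them. → [sibagubateumo].
/xmepkeepgukol/: /p/ and /k/ form a stop–stop cluster, so [a] is inserted between them. /p/ and /g/ form a stop–stop cluster, so [a] is inserted between them. → [xmepakeepagukol].
/tiagdiipkurafudho/: /g/ and /d/ form a stop–stop cluster, so [a] is inserted between them. /p/ and /k/ form a stop–stop cluster, so [a] is inserted between them. → [tiagadiipakurafudho].

fweudaguenatoapabe, sibagubateumo, xmepakeepagukol, tiagadiipakurafudho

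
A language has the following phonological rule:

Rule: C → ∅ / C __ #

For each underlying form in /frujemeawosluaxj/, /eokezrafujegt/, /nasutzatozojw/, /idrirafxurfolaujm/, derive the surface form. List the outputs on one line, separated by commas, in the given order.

/frujemeawosluaxj/: /j/ is the second consonant of a word-final cluster /xj/, so it deletes. → [frujemeawosluax].
/eokezrafujegt/: /t/ is the second consonant of a word-final cluster /gt/, so it deletes. → [eokezrafujeg].
/nasutzatozojw/: /w/ is the second consonant of a word-final cluster /jw/, so it deletes. → [nasutzatozoj].
/idrirafxurfolaujm/: /m/ is the second consonant of a word-final cluster /jm/, so it deletes. → [idrirafxurfolauj].

frujemeawosluax, eokezrafujeg, nasutzatozoj, idrirafxurfolauj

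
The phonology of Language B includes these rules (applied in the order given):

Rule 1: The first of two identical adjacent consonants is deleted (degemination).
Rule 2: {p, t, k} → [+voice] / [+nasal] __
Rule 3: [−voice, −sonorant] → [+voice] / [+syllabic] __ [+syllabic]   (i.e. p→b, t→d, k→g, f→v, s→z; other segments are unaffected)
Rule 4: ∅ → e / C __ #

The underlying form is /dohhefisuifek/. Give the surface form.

dohevizuiveke

Rule 1 (degemination): /hh/ is a geminate; the first /h/ deletes. /dohhefisuifek/ → dohefisuifek.
Rule 2 (post-nasal voicing): no segment meets the environment; /dohefisuifek/ is unchanged.
Rule 3 (intervocalic voicing): /f/ is a voiceless obstruent between vowels /e/ and /i/, so it voices to [v]. /s/ is a voiceless obstruent between vowels /i/ and /u/, so it voices to [z]. /f/ is a voiceless obstruent between vowels /i/ and /e/, so it voices to [v]. /dohefisuifek/ → dohevizuivek.
Rule 4 (final e-epenthesis): the form ends in the consonant /k/, so [e] is inserted word-finally. /dohevizuivek/ → dohevizuiveke.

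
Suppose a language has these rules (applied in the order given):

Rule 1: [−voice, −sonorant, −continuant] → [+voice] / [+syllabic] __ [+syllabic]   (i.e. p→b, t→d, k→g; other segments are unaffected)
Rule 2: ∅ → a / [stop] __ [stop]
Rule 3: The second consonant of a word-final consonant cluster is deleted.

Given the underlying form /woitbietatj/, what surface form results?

woitabiedat

Rule 1 (intervocalic voicing): /t/ is a voiceless stop between vowels /e/ and /a/, so it voices to [d]. /woitbietatj/ → woitbiedatj.
Rule 2 (stop-cluster a-epenthesis): /t/ and /b/ form a stop–stop cluster, so [a] is inserted between them. /woitbiedatj/ → woitabiedatj.
Rule 3 (final cluster simplification): /j/ is the second consonant of a word-final cluster /tj/, so it deletes. /woitabiedatj/ → woitabiedat.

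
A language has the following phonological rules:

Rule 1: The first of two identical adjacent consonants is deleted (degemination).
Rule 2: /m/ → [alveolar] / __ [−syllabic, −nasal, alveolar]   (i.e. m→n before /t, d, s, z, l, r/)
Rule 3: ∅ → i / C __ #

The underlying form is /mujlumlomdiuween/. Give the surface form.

mujlunlondiuweeni

Rule 1 (degemination): no segment meets the environment; /mujlumlomdiuween/ is unchanged.
Rule 2 (nasal place assimilation): /m/ precedes the alveolar consonant /l/, so it assimilates in place to [n]. /m/ precedes the alveolar consonant /d/, so it assimilates in place to [n]. /mujlumlomdiuween/ → mujlunlondiuween.
Rule 3 (final i-epenthesis): the form ends in the consonant /n/, so [i] is inserted word-finally. /mujlunlondiuween/ → mujlunlondiuweeni.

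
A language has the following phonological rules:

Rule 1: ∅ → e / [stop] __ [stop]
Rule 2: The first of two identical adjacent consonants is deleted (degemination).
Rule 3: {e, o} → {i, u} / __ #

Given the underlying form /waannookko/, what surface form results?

Rule 1 (stop-cluster e-epenthesis): /k/ and /k/ form a stop–stop cluster, so [e] is inserted between them. /waannookko/ → waannookeko.
Rule 2 (degemination): /nn/ is a geminate; the first /n/ deletes. /waannookeko/ → waanookeko.
Rule 3 (final vowel raising): /o/ is a mid vowel in word-final position, so it raises to [u]. /waanookeko/ → waanookeku.

waanookeku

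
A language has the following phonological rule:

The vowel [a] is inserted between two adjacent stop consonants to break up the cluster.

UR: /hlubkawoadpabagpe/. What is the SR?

/b/ and /k/ form a stop–stop cluster, so [a] is inserted between them.
/d/ and /p/ form a stop–stop cluster, so [a] is inserted between them.
/g/ and /p/ form a stop–stop cluster, so [a] is inserted between them.
Surface form: [hlubakawoadapabagape].

hlubakawoadapabagape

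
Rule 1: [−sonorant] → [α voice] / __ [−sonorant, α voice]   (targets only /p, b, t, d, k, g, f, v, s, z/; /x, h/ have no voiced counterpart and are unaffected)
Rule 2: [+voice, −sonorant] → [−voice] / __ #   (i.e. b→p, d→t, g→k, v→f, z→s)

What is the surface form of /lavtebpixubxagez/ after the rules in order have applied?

lafteppixupxages

Rule 1 (regressive voicing assimilation): /v/ precedes the voiceless obstruent /t/, so it devoices to [f] by assimilation. /b/ precedes the voiceless obstruent /p/, so it devoices to [p] by assimilation. /b/ precedes the voiceless obstruent /x/, so it devoices to [p] by assimilation. /lavtebpixubxagez/ → lafteppixupxagez.
Rule 2 (final devoicing): /z/ is a voiced obstruent in word-final position, so it devoices to [s]. /lafteppixupxagez/ → lafteppixupxages.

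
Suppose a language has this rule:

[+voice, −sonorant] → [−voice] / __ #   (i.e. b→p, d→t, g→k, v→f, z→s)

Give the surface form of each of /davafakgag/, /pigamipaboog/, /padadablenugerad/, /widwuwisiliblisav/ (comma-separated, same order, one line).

davafakgak, pigamipabook, padadablenugerat, widwuwisiliblisaf

/davafakgag/: /g/ is a voiced obstruent in word-final position, so it devoices to [k]. → [davafakgak].
/pigamipaboog/: /g/ is a voiced obstruent in word-final position, so it devoices to [k]. → [pigamipabook].
/padadablenugerad/: /d/ is a voiced obstruent in word-final position, so it devoices to [t]. → [padadablenugerat].
/widwuwisiliblisav/: /v/ is a voiced obstruent in word-final position, so it devoices to [f]. → [widwuwisiliblisaf].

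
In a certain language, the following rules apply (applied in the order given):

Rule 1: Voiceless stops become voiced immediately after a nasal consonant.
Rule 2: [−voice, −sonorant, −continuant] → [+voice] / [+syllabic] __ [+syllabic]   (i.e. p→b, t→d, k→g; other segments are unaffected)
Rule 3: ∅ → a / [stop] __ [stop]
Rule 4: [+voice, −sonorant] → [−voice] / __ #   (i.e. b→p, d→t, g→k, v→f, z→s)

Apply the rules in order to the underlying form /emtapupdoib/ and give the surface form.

emdabupadoip

Rule 1 (post-nasal voicing): /t/ is a voiceless stop immediately after the nasal /m/, so it voices to [d]. /emtapupdoib/ → emdapupdoib.
Rule 2 (intervocalic voicing): /p/ is a voiceless stop between vowels /a/ and /u/, so it voices to [b]. /emdapupdoib/ → emdabupdoib.
Rule 3 (stop-cluster a-epenthesis): /p/ and /d/ form a stop–stop cluster, so [a] is inserted between them. /emdabupdoib/ → emdabupadoib.
Rule 4 (final devoicing): /b/ is a voiced obstruent in word-final position, so it devoices to [p]. /emdabupadoib/ → emdabupadoip.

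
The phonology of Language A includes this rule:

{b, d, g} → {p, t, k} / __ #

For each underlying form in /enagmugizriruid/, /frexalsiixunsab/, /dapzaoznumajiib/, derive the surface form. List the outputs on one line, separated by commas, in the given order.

/enagmugizriruid/: /d/ is a voiced stop in word-final position, so it devoices to [t]. → [enagmugizriruit].
/frexalsiixunsab/: /b/ is a voiced stop in word-final position, so it devoices to [p]. → [frexalsiixunsap].
/dapzaoznumajiib/: /b/ is a voiced stop in word-final position, so it devoices to [p]. → [dapzaoznumajiip].

enagmugizriruit, frexalsiixunsap, dapzaoznumajiip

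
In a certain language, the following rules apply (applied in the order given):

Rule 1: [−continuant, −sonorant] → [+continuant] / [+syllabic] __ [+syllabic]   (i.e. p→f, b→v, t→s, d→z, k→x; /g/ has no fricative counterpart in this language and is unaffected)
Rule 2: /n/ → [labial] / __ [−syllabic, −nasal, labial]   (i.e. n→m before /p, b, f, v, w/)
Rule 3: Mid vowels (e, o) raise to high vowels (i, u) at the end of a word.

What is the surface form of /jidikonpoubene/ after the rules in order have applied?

jizixompouveni

Rule 1 (intervocalic spirantization): /d/ is a stop between vowels /i/ and /i/, so it spirantizes to the fricative [z]. /k/ is a stop between vowels /i/ and /o/, so it spirantizes to the fricative [x]. /b/ is a stop between vowels /u/ and /e/, so it spirantizes to the fricative [v]. /jidikonpoubene/ → jizixonpouvene.
Rule 2 (nasal place assimilation): /n/ precedes the labial consonant /p/, so it assimilates in place to [m]. /jizixonpouvene/ → jizixompouvene.
Rule 3 (final vowel raising): /e/ is a mid vowel in word-final position, so it raises to [i]. /jizixompouvene/ → jizixompouveni.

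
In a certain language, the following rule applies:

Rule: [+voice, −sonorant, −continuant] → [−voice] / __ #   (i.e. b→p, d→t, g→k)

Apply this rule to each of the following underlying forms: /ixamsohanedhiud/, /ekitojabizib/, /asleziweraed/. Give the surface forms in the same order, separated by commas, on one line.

/ixamsohanedhiud/: /d/ is a voiced stop in word-final position, so it devoices to [t]. → [ixamsohanedhiut].
/ekitojabizib/: /b/ is a voiced stop in word-final position, so it devoices to [p]. → [ekitojabizip].
/asleziweraed/: /d/ is a voiced stop in word-final position, so it devoices to [t]. → [asleziweraet].

ixamsohanedhiut, ekitojabizip, asleziweraet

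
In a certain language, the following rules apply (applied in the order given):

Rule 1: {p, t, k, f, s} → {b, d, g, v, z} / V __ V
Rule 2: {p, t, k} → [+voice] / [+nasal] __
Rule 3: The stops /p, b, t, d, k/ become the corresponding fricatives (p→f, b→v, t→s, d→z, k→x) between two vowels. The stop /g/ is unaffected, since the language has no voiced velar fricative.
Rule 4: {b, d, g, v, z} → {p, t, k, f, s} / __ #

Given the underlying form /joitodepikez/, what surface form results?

joizozeviges

Rule 1 (intervocalic voicing): /t/ is a voiceless obstruent between vowels /i/ and /o/, so it voices to [d]. /p/ is a voiceless obstruent between vowels /e/ and /i/, so it voices to [b]. /k/ is a voiceless obstruent between vowels /i/ and /e/, so it voices to [g]. /joitodepikez/ → joidodebigez.
Rule 2 (post-nasal voicing): no segment meets the environment; /joidodebigez/ is unchanged.
Rule 3 (intervocalic spirantization): /d/ is a stop between vowels /i/ and /o/, so it spirantizes to the fricative [z]. /d/ is a stop between vowels /o/ and /e/, so it spirantizes to the fricative [z]. /b/ is a stop between vowels /e/ and /i/, so it spirantizes to the fricative [v]. /joidodebigez/ → joizozevigez.
Rule 4 (final devoicing): /z/ is a voiced obstruent in word-final position, so it devoices to [s]. /joizozevigez/ → joizozeviges.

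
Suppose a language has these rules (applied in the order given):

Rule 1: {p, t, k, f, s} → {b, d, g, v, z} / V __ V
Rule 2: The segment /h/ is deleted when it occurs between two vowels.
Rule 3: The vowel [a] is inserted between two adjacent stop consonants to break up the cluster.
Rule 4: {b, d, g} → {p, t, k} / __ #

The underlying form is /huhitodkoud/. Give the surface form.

Rule 1 (intervocalic voicing): /t/ is a voiceless obstruent between vowels /i/ and /o/, so it voices to [d]. /huhitodkoud/ → huhidodkoud.
Rule 2 (intervocalic h-deletion): /h/ occurs between vowels /u/ and /i/, so it deletes. /huhidodkoud/ → huidodkoud.
Rule 3 (stop-cluster a-epenthesis): /d/ and /k/ form a stop–stop cluster, so [a] is inserted between them. /huidodkoud/ → huidodakoud.
Rule 4 (final devoicing): /d/ is a voiced stop in word-final position, so it devoices to [t]. /huidodakoud/ → huidodakout.

huidodakout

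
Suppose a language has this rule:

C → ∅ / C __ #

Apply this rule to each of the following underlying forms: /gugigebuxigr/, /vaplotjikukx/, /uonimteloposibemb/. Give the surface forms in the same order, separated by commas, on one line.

gugigebuxig, vaplotjikuk, uonimteloposibem

/gugigebuxigr/: /r/ is the second consonant of a word-final cluster /gr/, so it deletes. → [gugigebuxig].
/vaplotjikukx/: /x/ is the second consonant of a word-final cluster /kx/, so it deletes. → [vaplotjikuk].
/uonimteloposibemb/: /b/ is the second consonant of a word-final cluster /mb/, so it deletes. → [uonimteloposibem].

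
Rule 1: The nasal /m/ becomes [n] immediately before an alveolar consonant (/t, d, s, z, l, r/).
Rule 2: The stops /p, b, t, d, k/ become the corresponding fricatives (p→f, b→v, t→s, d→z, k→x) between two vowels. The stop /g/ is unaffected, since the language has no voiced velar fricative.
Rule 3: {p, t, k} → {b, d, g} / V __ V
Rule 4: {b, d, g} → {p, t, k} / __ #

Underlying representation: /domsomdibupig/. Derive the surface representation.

donsondivufik

Rule 1 (nasal place assimilation): /m/ precedes the alveolar consonant /s/, so it assimilates in place to [n]. /m/ precedes the alveolar consonant /d/, so it assimilates in place to [n]. /domsomdibupig/ → donsondibupig.
Rule 2 (intervocalic spirantization): /b/ is a stop between vowels /i/ and /u/, so it spirantizes to the fricative [v]. /p/ is a stop between vowels /u/ and /i/, so it spirantizes to the fricative [f]. /donsondibupig/ → donsondivufig.
Rule 3 (intervocalic voicing): no segment meets the environment; /donsondivufig/ is unchanged.
Rule 4 (final devoicing): /g/ is a voiced stop in word-final position, so it devoices to [k]. /donsondivufig/ → donsondivufik.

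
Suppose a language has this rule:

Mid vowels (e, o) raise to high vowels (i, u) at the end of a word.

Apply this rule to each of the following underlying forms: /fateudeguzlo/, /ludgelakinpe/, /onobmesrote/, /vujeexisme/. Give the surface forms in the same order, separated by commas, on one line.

/fateudeguzlo/: /o/ is a mid vowel in word-final position, so it raises to [u]. → [fateudeguzlu].
/ludgelakinpe/: /e/ is a mid vowel in word-final position, so it raises to [i]. → [ludgelakinpi].
/onobmesrote/: /e/ is a mid vowel in word-final position, so it raises to [i]. → [onobmesroti].
/vujeexisme/: /e/ is a mid vowel in word-final position, so it raises to [i]. → [vujeexismi].

fateudeguzlu, ludgelakinpi, onobmesroti, vujeexismi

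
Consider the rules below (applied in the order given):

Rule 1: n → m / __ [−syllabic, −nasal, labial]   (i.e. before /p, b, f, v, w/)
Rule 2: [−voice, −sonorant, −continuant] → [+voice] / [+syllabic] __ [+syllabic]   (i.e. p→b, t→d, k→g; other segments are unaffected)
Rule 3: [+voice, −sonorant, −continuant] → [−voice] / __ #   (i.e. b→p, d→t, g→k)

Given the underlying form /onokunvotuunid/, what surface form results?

onogumvoduunit

Rule 1 (nasal place assimilation): /n/ precedes the labial consonant /v/, so it assimilates in place to [m]. /onokunvotuunid/ → onokumvotuunid.
Rule 2 (intervocalic voicing): /k/ is a voiceless stop between vowels /o/ and /u/, so it voices to [g]. /t/ is a voiceless stop between vowels /o/ and /u/, so it voices to [d]. /onokumvotuunid/ → onogumvoduunid.
Rule 3 (final devoicing): /d/ is a voiced stop in word-final position, so it devoices to [t]. /onogumvoduunid/ → onogumvoduunit.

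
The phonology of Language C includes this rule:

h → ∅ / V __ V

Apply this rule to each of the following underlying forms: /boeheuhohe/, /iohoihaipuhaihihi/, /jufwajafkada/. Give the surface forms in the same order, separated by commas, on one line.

boeeuoe, iooiaipuaiii, jufwajafkada

/boeheuhohe/: /h/ occurs between vowels /e/ and /e/, so it deletes. /h/ occurs between vowels /u/ and /o/, so it deletes. /h/ occurs between vowels /o/ and /e/, so it deletes. → [boeeuoe].
/iohoihaipuhaihihi/: /h/ occurs between vowels /o/ and /o/, so it deletes. /h/ occurs between vowels /i/ and /a/, so it deletes. /h/ occurs between vowels /u/ and /a/, so it deletes. /h/ occurs between vowels /i/ and /i/, so it deletes. /h/ occurs between vowels /i/ and /i/, so it deletes. → [iooiaipuaiii].
/jufwajafkada/: the rule's environment is not met; surfaces unchanged as [jufwajafkada].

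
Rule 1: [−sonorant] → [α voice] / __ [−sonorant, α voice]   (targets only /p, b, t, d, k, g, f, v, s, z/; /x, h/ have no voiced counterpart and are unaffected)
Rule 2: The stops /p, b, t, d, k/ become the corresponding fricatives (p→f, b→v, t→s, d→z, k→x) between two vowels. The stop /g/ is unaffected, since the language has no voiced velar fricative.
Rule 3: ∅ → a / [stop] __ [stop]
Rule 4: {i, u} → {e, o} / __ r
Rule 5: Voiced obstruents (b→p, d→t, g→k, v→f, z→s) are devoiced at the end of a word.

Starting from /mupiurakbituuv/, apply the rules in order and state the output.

mufioragabisuuf

Rule 1 (regressive voicing assimilation): /k/ precedes the voiced obstruent /b/, so it voices to [g] by assimilation. /mupiurakbituuv/ → mupiuragbituuv.
Rule 2 (intervocalic spirantization): /p/ is a stop between vowels /u/ and /i/, so it spirantizes to the fricative [f]. /t/ is a stop between vowels /i/ and /u/, so it spirantizes to the fricative [s]. /mupiuragbituuv/ → mufiuragbisuuv.
Rule 3 (stop-cluster a-epenthesis): /g/ and /b/ form a stop–stop cluster, so [a] is inserted between them. /mufiuragbisuuv/ → mufiuragabisuuv.
Rule 4 (pre-rhotic lowering): /u/ is a high vowel immediately before /r/, so it lowers to [o]. /mufiuragabisuuv/ → mufioragabisuuv.
Rule 5 (final devoicing): /v/ is a voiced obstruent in word-final position, so it devoices to [f]. /mufioragabisuuv/ → mufioragabisuuf.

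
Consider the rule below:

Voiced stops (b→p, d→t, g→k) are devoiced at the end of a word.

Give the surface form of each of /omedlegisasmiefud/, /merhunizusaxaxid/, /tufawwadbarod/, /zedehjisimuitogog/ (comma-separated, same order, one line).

omedlegisasmiefut, merhunizusaxaxit, tufawwadbarot, zedehjisimuitogok

/omedlegisasmiefud/: /d/ is a voiced stop in word-final position, so it devoices to [t]. → [omedlegisasmiefut].
/merhunizusaxaxid/: /d/ is a voiced stop in word-final position, so it devoices to [t]. → [merhunizusaxaxit].
/tufawwadbarod/: /d/ is a voiced stop in word-final position, so it devoices to [t]. → [tufawwadbarot].
/zedehjisimuitogog/: /g/ is a voiced stop in word-final position, so it devoices to [k]. → [zedehjisimuitogok].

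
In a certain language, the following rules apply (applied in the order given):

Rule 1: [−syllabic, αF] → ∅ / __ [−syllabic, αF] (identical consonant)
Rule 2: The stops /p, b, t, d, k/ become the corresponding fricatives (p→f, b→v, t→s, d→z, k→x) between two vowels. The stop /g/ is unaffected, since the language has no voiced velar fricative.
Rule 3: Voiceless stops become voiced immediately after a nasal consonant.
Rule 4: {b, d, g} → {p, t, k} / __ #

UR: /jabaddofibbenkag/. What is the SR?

Rule 1 (degemination): /dd/ is a geminate; the first /d/ deletes. /bb/ is a geminate; the first /b/ deletes. /jabaddofibbenkag/ → jabadofibenkag.
Rule 2 (intervocalic spirantization): /b/ is a stop between vowels /a/ and /a/, so it spirantizes to the fricative [v]. /d/ is a stop between vowels /a/ and /o/, so it spirantizes to the fricative [z]. /b/ is a stop between vowels /i/ and /e/, so it spirantizes to the fricative [v]. /jabadofibenkag/ → javazofivenkag.
Rule 3 (post-nasal voicing): /k/ is a voiceless stop immediately after the nasal /n/, so it voices to [g]. /javazofivenkag/ → javazofivengag.
Rule 4 (final devoicing): /g/ is a voiced stop in word-final position, so it devoices to [k]. /javazofivengag/ → javazofivengak.

javazofivengak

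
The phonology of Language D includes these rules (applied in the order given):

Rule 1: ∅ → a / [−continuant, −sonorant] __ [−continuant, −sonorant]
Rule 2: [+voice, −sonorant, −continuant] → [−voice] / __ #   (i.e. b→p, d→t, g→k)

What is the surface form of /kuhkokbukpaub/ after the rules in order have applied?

kuhkokabukapaup

Rule 1 (stop-cluster a-epenthesis): /k/ and /b/ form a stop–stop cluster, so [a] is inserted between them. /k/ and /p/ form a stop–stop cluster, so [a] is inserted between them. /kuhkokbukpaub/ → kuhkokabukapaub.
Rule 2 (final devoicing): /b/ is a voiced stop in word-final position, so it devoices to [p]. /kuhkokabukapaub/ → kuhkokabukapaup.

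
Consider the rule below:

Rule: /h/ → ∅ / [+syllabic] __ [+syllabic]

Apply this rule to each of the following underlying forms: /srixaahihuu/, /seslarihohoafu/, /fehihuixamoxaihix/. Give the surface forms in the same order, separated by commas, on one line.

/srixaahihuu/: /h/ occurs between vowels /a/ and /i/, so it deletes. /h/ occurs between vowels /i/ and /u/, so it deletes. → [srixaaiuu].
/seslarihohoafu/: /h/ occurs between vowels /i/ and /o/, so it deletes. /h/ occurs between vowels /o/ and /o/, so it deletes. → [seslariooafu].
/fehihuixamoxaihix/: /h/ occurs between vowels /e/ and /i/, so it deletes. /h/ occurs between vowels /i/ and /u/, so it deletes. /h/ occurs between vowels /i/ and /i/, so it deletes. → [feiuixamoxaiix].

srixaaiuu, seslariooafu, feiuixamoxaiix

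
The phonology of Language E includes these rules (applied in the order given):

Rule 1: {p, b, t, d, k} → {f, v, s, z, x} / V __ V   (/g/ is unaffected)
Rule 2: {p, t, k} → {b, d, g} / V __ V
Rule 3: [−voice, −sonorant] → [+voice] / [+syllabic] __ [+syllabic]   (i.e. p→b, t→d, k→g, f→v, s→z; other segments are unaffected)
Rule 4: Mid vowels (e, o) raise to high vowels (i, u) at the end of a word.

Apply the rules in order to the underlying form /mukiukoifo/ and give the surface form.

muxiuxoivu

Rule 1 (intervocalic spirantization): /k/ is a stop between vowels /u/ and /i/, so it spirantizes to the fricative [x]. /k/ is a stop between vowels /u/ and /o/, so it spirantizes to the fricative [x]. /mukiukoifo/ → muxiuxoifo.
Rule 2 (intervocalic voicing): no segment meets the environment; /muxiuxoifo/ is unchanged.
Rule 3 (intervocalic voicing): /f/ is a voiceless obstruent between vowels /i/ and /o/, so it voices to [v]. /muxiuxoifo/ → muxiuxoivo.
Rule 4 (final vowel raising): /o/ is a mid vowel in word-final position, so it raises to [u]. /muxiuxoivo/ → muxiuxoivu.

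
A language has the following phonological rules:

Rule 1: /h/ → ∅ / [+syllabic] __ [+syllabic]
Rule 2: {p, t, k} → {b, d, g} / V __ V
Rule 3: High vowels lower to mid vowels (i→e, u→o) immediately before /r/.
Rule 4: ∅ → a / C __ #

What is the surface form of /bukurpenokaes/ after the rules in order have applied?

bugorpenogaesa

Rule 1 (intervocalic h-deletion): no segment meets the environment; /bukurpenokaes/ is unchanged.
Rule 2 (intervocalic voicing): /k/ is a voiceless stop between vowels /u/ and /u/, so it voices to [g]. /k/ is a voiceless stop between vowels /o/ and /a/, so it voices to [g]. /bukurpenokaes/ → bugurpenogaes.
Rule 3 (pre-rhotic lowering): /u/ is a high vowel immediately before /r/, so it lowers to [o]. /bugurpenogaes/ → bugorpenogaes.
Rule 4 (final a-epenthesis): the form ends in the consonant /s/, so [a] is inserted word-finally. /bugorpenogaes/ → bugorpenogaesa.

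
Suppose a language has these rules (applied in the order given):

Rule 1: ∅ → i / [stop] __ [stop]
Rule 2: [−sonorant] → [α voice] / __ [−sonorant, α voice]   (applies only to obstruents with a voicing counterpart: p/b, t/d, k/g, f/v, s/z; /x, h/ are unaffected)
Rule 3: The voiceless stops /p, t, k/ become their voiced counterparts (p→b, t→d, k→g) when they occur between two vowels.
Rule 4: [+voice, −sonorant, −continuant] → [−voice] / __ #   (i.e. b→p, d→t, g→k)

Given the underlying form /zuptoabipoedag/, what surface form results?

zubidoabiboedak

Rule 1 (stop-cluster i-epenthesis): /p/ and /t/ form a stop–stop cluster, so [i] is inserted between them. /zuptoabipoedag/ → zupitoabipoedag.
Rule 2 (regressive voicing assimilation): no segment meets the environment; /zupitoabipoedag/ is unchanged.
Rule 3 (intervocalic voicing): /p/ is a voiceless stop between vowels /u/ and /i/, so it voices to [b]. /t/ is a voiceless stop between vowels /i/ and /o/, so it voices to [d]. /p/ is a voiceless stop between vowels /i/ and /o/, so it voices to [b]. /zupitoabipoedag/ → zubidoabiboedag.
Rule 4 (final devoicing): /g/ is a voiced stop in word-final position, so it devoices to [k]. /zubidoabiboedag/ → zubidoabiboedak.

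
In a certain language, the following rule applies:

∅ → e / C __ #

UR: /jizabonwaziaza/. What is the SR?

jizabonwaziaza

No segment of /jizabonwaziaza/ meets the structural description of the rule, so the form surfaces unchanged.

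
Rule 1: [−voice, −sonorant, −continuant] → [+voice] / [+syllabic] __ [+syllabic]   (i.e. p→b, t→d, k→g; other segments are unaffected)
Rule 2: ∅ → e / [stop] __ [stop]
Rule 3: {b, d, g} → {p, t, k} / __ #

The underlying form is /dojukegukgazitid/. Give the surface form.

Rule 1 (intervocalic voicing): /k/ is a voiceless stop between vowels /u/ and /e/, so it voices to [g]. /t/ is a voiceless stop between vowels /i/ and /i/, so it voices to [d]. /dojukegukgazitid/ → dojugegukgazidid.
Rule 2 (stop-cluster e-epenthesis): /k/ and /g/ form a stop–stop cluster, so [e] is inserted between them. /dojugegukgazidid/ → dojugegukegazidid.
Rule 3 (final devoicing): /d/ is a voiced stop in word-final position, so it devoices to [t]. /dojugegukegazidid/ → dojugegukegazidit.

dojugegukegazidit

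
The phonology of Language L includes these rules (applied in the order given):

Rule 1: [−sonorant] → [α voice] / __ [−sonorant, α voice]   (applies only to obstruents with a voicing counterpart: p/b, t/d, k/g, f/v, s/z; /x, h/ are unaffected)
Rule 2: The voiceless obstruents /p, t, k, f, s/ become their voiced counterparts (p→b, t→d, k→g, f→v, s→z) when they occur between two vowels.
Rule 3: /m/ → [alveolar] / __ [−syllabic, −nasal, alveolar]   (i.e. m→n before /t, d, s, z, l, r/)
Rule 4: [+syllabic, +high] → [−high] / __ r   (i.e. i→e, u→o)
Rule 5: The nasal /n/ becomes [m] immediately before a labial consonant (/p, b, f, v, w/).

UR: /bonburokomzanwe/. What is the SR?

bomborogonzamwe

Rule 1 (regressive voicing assimilation): no segment meets the environment; /bonburokomzanwe/ is unchanged.
Rule 2 (intervocalic voicing): /k/ is a voiceless obstruent between vowels /o/ and /o/, so it voices to [g]. /bonburokomzanwe/ → bonburogomzanwe.
Rule 3 (nasal place assimilation): /m/ precedes the alveolar consonant /z/, so it assimilates in place to [n]. /bonburogomzanwe/ → bonburogonzanwe.
Rule 4 (pre-rhotic lowering): /u/ is a high vowel immediately before /r/, so it lowers to [o]. /bonburogonzanwe/ → bonborogonzanwe.
Rule 5 (nasal place assimilation): /n/ precedes the labial consonant /b/, so it assimilates in place to [m]. /n/ precedes the labial consonant /w/, so it assimilates in place to [m]. /bonborogonzanwe/ → bomborogonzamwe.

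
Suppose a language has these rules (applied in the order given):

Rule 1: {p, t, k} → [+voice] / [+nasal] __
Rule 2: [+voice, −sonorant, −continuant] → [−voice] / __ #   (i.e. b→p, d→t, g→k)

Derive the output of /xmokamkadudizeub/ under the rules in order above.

Rule 1 (post-nasal voicing): /k/ is a voiceless stop immediately after the nasal /m/, so it voices to [g]. /xmokamkadudizeub/ → xmokamgadudizeub.
Rule 2 (final devoicing): /b/ is a voiced stop in word-final position, so it devoices to [p]. /xmokamgadudizeub/ → xmokamgadudizeup.

xmokamgadudizeup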